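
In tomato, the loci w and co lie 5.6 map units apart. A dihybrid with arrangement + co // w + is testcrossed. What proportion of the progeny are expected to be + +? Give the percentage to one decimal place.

2.8%

A map distance of 5.6 map units corresponds to a recombination frequency of 0.056.
The F1 is + co / w +, so + + is a recombinant gamete class with expected frequency r/2 = 0.056/2 = 0.0280.
That is 0.0280 = 2.8% of the progeny.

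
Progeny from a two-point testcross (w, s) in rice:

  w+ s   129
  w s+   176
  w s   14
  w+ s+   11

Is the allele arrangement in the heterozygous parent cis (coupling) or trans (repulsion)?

trans

The two most frequent classes are w+ s (129) and w s+ (176); these are the parental (non-recombinant) types.
So the F1 carried w+ s on one chromosome and w s+ on the other — the recessive alleles are on opposite chromosomes (trans / repulsion).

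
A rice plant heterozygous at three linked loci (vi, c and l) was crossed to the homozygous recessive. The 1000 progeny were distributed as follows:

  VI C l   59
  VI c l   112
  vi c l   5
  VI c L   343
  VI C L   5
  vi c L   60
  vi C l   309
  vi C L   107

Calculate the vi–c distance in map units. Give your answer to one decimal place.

12.9 map units

The two most frequent reciprocal classes, vi C l and VI c L, are the parental types, so the F1 was vi C l / VI c L.
The two rarest classes, vi c l and VI C L, are the double crossovers. Comparing them with the parentals, only the c allele has switched, so c is the middle locus and the order is vi – c – l.
Crossovers in the vi–c interval produce the single-crossover classes VI C l and vi c L (59 + 60 = 119) plus the double crossovers (10).
RF(vi–c) = (119 + 10) / 1000 = 129/1000 = 0.1290 → 12.9 map units.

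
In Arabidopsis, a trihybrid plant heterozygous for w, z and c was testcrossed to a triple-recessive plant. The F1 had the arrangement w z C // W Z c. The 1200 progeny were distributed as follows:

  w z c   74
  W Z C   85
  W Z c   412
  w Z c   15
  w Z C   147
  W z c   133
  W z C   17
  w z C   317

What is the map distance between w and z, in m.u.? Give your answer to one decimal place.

The two rarest classes, W z C and w Z c, are the double crossovers. Comparing them with the parentals, only the w allele has switched, so w is the middle locus and the order is z – w – c.
Crossovers in the z–w interval produce the single-crossover classes w Z C and W z c (147 + 133 = 280) plus the double crossovers (32).
RF(z–w) = (280 + 32) / 1200 = 312/1200 = 0.2600 → 26.0 m.u.

26.0 m.u.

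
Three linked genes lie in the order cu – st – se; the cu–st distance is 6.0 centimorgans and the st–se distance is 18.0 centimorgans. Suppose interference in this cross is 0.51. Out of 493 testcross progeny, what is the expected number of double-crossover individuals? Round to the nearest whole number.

3

Map distances give recombination frequencies of 0.060 and 0.180 for the two intervals.
With interference 0.51 (so coincidence = 0.49), expected double-crossover frequency = 0.060 × 0.180 × 0.49 = 0.00529.
Expected number = 0.00529 × 493 = 2.61 ≈ 3.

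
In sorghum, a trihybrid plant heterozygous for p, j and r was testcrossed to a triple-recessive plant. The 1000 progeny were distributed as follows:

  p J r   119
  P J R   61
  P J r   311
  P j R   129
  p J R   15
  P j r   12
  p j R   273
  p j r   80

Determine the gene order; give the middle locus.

j

The two most frequent reciprocal classes, p j R and P J r, are the parental types, so the F1 was p j R / P J r.
The two rarest classes, p J R and P j r, are the double crossovers. Comparing them with the parentals, only the j allele has switched, so j is the middle locus and the order is r – j – p.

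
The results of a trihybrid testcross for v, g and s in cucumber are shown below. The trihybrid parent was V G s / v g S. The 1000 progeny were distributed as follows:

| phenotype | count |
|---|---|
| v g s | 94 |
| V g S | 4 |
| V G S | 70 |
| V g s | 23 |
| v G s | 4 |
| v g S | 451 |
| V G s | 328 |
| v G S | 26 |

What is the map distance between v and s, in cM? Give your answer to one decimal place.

The two rarest classes, v G s and V g S, are the double crossovers. Comparing them with the parentals, only the v allele has switched, so v is the middle locus and the order is s – v – g.
Crossovers in the s–v interval produce the single-crossover classes V G S and v g s (70 + 94 = 164) plus the double crossovers (8).
RF(s–v) = (164 + 8) / 1000 = 172/1000 = 0.1720 → 17.2 cM.

17.2 cM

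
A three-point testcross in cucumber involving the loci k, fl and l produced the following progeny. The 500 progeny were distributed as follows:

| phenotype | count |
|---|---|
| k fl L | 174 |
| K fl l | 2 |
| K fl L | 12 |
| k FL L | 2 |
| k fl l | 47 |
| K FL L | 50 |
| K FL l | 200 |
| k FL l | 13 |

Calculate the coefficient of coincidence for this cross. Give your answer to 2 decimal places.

0.68

The two most frequent reciprocal classes, k fl L and K FL l, are the parental types, so the F1 was k fl L / K FL l.
The two rarest classes, k FL L and K fl l, are the double crossovers. Comparing them with the parentals, only the fl allele has switched, so fl is the middle locus and the order is k – fl – l.
k–fl: (25 + 4)/500 = 0.0580; fl–l: (97 + 4)/500 = 0.2020.
Expected DCO frequency = 0.0580 × 0.2020 ≈ 0.01172; observed = 4/500 ≈ 0.00800.
Coefficient of coincidence = 0.00800/0.01172 ≈ 0.68.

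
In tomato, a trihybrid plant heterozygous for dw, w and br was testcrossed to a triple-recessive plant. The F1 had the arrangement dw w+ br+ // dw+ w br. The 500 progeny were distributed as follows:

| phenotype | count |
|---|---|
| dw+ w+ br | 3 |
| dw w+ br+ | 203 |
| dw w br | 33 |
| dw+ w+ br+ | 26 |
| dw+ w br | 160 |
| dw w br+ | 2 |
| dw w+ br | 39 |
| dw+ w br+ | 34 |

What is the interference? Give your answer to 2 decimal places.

The two rarest classes, dw w br+ and dw+ w+ br, are the double crossovers. Comparing them with the parentals, only the w allele has switched, so w is the middle locus and the order is br – w – dw.
br–w: (73 + 5)/500 = 0.1560; w–dw: (59 + 5)/500 = 0.1280.
Expected DCO frequency = 0.1560 × 0.1280 ≈ 0.01997; observed = 5/500 ≈ 0.01000.
Coefficient of coincidence = 0.01000/0.01997 ≈ 0.50; interference = 1 − 0.50 = 0.50.

0.50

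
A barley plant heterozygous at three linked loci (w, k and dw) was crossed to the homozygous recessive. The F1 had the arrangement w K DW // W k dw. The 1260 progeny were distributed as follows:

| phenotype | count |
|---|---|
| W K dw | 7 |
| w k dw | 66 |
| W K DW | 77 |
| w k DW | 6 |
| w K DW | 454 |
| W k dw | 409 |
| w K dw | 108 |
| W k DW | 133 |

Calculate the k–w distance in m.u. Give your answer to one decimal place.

12.4 m.u.

The two rarest classes, w k DW and W K dw, are the double crossovers. Comparing them with the parentals, only the k allele has switched, so k is the middle locus and the order is dw – k – w.
Crossovers in the k–w interval produce the single-crossover classes W K DW and w k dw (77 + 66 = 143) plus the double crossovers (13).
RF(k–w) = (143 + 13) / 1260 = 156/1260 = 0.1238 → 12.4 m.u.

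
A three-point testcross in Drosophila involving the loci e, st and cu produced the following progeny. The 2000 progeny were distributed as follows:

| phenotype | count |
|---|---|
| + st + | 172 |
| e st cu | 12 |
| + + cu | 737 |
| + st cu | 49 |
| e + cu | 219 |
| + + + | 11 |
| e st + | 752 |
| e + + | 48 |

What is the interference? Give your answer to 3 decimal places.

The two most frequent reciprocal classes, + + cu and e st +, are the parental types, so the F1 was + + cu / e st +.
The two rarest classes, + + + and e st cu, are the double crossovers. Comparing them with the parentals, only the cu allele has switched, so cu is the middle locus and the order is e – cu – st.
e–cu: (391 + 23)/2000 = 0.2070; cu–st: (97 + 23)/2000 = 0.0600.
Expected DCO frequency = 0.2070 × 0.0600 ≈ 0.01242; observed = 23/2000 ≈ 0.01150.
Coefficient of coincidence = 0.01150/0.01242 ≈ 0.926; interference = 1 − 0.926 = 0.074.

0.074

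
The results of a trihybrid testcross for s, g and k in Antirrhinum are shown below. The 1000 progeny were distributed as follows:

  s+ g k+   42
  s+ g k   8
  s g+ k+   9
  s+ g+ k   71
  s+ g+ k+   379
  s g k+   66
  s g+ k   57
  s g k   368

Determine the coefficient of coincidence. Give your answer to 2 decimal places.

The two most frequent reciprocal classes, s g k and s+ g+ k+, are the parental types, so the F1 was s g k / s+ g+ k+.
The two rarest classes, s+ g k and s g+ k+, are the double crossovers. Comparing them with the parentals, only the s allele has switched, so s is the middle locus and the order is k – s – g.
k–s: (137 + 17)/1000 = 0.1540; s–g: (99 + 17)/1000 = 0.1160.
Expected DCO frequency = 0.1540 × 0.1160 ≈ 0.01786; observed = 17/1000 ≈ 0.01700.
Coefficient of coincidence = 0.01700/0.01786 ≈ 0.95.

0.95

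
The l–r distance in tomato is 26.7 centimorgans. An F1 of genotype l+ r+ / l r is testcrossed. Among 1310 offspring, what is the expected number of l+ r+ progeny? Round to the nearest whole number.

480

A map distance of 26.7 centimorgans corresponds to a recombination frequency of 0.267.
The F1 is l+ r+ / l r, so l+ r+ is a parental gamete class with expected frequency (1 − r)/2 = 0.733/2 = 0.3665.
Expected number = 0.3665 × 1310 = 480.12 ≈ 480.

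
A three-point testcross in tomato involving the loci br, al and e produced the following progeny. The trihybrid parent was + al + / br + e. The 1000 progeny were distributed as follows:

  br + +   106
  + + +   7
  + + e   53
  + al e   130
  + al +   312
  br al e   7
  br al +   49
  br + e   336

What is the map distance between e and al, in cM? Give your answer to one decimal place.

The two rarest classes, + + + and br al e, are the double crossovers. Comparing them with the parentals, only the al allele has switched, so al is the middle locus and the order is e – al – br.
Crossovers in the e–al interval produce the single-crossover classes + al e and br + + (130 + 106 = 236) plus the double crossovers (14).
RF(e–al) = (236 + 14) / 1000 = 250/1000 = 0.2500 → 25.0 cM.

25.0 cM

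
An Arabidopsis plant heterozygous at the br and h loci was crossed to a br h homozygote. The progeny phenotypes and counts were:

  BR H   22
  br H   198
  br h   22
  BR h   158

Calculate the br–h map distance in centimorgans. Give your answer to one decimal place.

The two most frequent classes, BR h (158) and br H (198), are the parental types, so the F1 was BR h / br H.
The recombinant classes are BR H and br h: 22 + 22 = 44.
Recombination frequency = 44/400 = 0.1100 ≈ 11.0%, i.e. 11.0 centimorgans.

11.0 centimorgans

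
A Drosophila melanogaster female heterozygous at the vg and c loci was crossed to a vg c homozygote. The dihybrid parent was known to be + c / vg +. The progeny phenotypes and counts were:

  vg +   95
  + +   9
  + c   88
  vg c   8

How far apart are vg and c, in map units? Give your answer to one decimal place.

8.5 map units

The recombinant classes are + + and vg c: 9 + 8 = 17.
Recombination frequency = 17/200 = 0.0850 ≈ 8.5%, i.e. 8.5 map units.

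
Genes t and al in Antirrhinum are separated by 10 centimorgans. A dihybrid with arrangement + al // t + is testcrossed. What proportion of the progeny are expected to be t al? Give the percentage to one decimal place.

5.0%

A map distance of 10 centimorgans corresponds to a recombination frequency of 0.100.
The F1 is + al / t +, so t al is a recombinant gamete class with expected frequency r/2 = 0.100/2 = 0.0500.
That is 0.0500 = 5.0% of the progeny.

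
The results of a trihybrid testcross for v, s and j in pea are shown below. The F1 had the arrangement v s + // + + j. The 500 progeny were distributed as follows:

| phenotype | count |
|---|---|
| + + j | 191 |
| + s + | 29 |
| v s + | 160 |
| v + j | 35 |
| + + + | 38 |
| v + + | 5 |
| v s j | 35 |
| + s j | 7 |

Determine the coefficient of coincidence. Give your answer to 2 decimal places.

0.93

The two rarest classes, v + + and + s j, are the double crossovers. Comparing them with the parentals, only the s allele has switched, so s is the middle locus and the order is j – s – v.
j–s: (73 + 12)/500 = 0.1700; s–v: (64 + 12)/500 = 0.1520.
Expected DCO frequency = 0.1700 × 0.1520 ≈ 0.02584; observed = 12/500 ≈ 0.02400.
Coefficient of coincidence = 0.02400/0.02584 ≈ 0.93.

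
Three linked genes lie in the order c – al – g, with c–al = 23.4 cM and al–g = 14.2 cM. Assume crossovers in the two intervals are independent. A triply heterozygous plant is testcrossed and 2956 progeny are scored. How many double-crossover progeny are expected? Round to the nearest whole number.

Map distances give recombination frequencies of 0.234 and 0.142 for the two intervals.
With no interference, expected double-crossover frequency = 0.234 × 0.142 = 0.03323.
Expected number = 0.03323 × 2956 = 98.22 ≈ 98.

98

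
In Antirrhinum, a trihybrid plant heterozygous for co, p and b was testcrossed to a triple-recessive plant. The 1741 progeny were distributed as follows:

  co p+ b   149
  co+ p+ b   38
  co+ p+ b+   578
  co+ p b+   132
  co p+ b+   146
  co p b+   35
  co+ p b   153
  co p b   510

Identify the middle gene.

The two most frequent reciprocal classes, co+ p+ b+ and co p b, are the parental types, so the F1 was co+ p+ b+ / co p b.
The two rarest classes, co+ p+ b and co p b+, are the double crossovers. Comparing them with the parentals, only the b allele has switched, so b is the middle locus and the order is co – b – p.

b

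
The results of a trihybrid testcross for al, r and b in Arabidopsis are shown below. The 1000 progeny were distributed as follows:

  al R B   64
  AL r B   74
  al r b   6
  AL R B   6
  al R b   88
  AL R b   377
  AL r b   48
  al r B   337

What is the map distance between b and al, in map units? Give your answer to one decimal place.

The two most frequent reciprocal classes, AL R b and al r B, are the parental types, so the F1 was AL R b / al r B.
The two rarest classes, AL R B and al r b, are the double crossovers. Comparing them with the parentals, only the b allele has switched, so b is the middle locus and the order is al – b – r.
Crossovers in the al–b interval produce the single-crossover classes al R b and AL r B (88 + 74 = 162) plus the double crossovers (12).
RF(al–b) = (162 + 12) / 1000 = 174/1000 = 0.1740 → 17.4 map units.

17.4 map units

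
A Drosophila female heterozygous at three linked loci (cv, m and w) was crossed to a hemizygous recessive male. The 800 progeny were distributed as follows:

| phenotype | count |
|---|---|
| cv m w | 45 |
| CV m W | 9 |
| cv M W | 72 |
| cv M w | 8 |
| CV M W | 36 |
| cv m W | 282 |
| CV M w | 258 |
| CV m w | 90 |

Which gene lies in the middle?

The two most frequent reciprocal classes, CV M w and cv m W, are the parental types, so the F1 was CV M w / cv m W.
The two rarest classes, cv M w and CV m W, are the double crossovers. Comparing them with the parentals, only the cv allele has switched, so cv is the middle locus and the order is w – cv – m.

cv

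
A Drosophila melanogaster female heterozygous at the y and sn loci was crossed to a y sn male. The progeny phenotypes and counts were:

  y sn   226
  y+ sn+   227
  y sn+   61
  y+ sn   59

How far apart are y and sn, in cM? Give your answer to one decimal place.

20.9 cM

The two most frequent classes, y+ sn+ (227) and y sn (226), are the parental types, so the F1 was y+ sn+ / y sn.
The recombinant classes are y+ sn and y sn+: 59 + 61 = 120.
Recombination frequency = 120/573 = 0.2094 ≈ 20.9%, i.e. 20.9 cM.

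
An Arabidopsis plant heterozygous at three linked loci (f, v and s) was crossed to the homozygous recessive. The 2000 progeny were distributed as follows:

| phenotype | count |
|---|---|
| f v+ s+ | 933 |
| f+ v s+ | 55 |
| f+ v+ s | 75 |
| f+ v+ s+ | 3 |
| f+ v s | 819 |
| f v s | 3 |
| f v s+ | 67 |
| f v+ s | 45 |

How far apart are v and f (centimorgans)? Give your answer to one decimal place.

7.4 centimorgans

The two most frequent reciprocal classes, f v+ s+ and f+ v s, are the parental types, so the F1 was f v+ s+ / f+ v s.
The two rarest classes, f+ v+ s+ and f v s, are the double crossovers. Comparing them with the parentals, only the f allele has switched, so f is the middle locus and the order is s – f – v.
Crossovers in the f–v interval produce the single-crossover classes f v s+ and f+ v+ s (67 + 75 = 142) plus the double crossovers (6).
RF(f–v) = (142 + 6) / 2000 = 148/2000 = 0.0740 → 7.4 centimorgans.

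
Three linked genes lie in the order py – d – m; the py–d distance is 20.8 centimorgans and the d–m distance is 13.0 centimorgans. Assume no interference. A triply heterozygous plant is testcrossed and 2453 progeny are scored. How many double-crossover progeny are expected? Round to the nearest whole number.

Map distances give recombination frequencies of 0.208 and 0.130 for the two intervals.
With no interference, expected double-crossover frequency = 0.208 × 0.130 = 0.02704.
Expected number = 0.02704 × 2453 = 66.33 ≈ 66.

66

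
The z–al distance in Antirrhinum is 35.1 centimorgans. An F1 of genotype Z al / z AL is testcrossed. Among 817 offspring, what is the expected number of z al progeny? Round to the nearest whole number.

A map distance of 35.1 centimorgans corresponds to a recombination frequency of 0.351.
The F1 is Z al / z AL, so z al is a recombinant gamete class with expected frequency r/2 = 0.351/2 = 0.1755.
Expected number = 0.1755 × 817 = 143.38 ≈ 143.

143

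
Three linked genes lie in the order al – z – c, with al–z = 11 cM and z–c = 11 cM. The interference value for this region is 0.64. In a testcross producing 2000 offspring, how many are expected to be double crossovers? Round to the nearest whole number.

Map distances give recombination frequencies of 0.110 and 0.110 for the two intervals.
With interference 0.64 (so coincidence = 0.36), expected double-crossover frequency = 0.110 × 0.110 × 0.36 = 0.00436.
Expected number = 0.00436 × 2000 = 8.71 ≈ 9.

9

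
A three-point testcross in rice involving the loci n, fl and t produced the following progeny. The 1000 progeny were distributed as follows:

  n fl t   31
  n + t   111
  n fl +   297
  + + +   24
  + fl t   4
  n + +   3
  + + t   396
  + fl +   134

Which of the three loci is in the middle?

The two most frequent reciprocal classes, n fl + and + + t, are the parental types, so the F1 was n fl + / + + t.
The two rarest classes, n + + and + fl t, are the double crossovers. Comparing them with the parentals, only the fl allele has switched, so fl is the middle locus and the order is t – fl – n.

fl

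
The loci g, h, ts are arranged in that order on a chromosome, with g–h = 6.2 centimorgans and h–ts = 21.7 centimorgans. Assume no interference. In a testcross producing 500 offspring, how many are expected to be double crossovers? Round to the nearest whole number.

Map distances give recombination frequencies of 0.062 and 0.217 for the two intervals.
With no interference, expected double-crossover frequency = 0.062 × 0.217 = 0.01345.
Expected number = 0.01345 × 500 = 6.73 ≈ 7.

7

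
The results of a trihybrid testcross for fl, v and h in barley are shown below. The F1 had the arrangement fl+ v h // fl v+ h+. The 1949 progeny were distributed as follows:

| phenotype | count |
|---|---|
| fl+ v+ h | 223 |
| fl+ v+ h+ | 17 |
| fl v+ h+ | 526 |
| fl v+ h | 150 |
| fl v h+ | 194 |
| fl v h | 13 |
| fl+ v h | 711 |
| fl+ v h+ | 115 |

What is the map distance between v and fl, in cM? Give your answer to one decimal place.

The two rarest classes, fl v h and fl+ v+ h+, are the double crossovers. Comparing them with the parentals, only the fl allele has switched, so fl is the middle locus and the order is v – fl – h.
Crossovers in the v–fl interval produce the single-crossover classes fl+ v+ h and fl v h+ (223 + 194 = 417) plus the double crossovers (30).
RF(v–fl) = (417 + 30) / 1949 = 447/1949 = 0.2293 → 22.9 cM.

22.9 cM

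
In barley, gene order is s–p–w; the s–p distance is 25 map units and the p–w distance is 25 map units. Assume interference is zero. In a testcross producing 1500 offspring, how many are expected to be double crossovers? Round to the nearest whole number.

Map distances give recombination frequencies of 0.250 and 0.250 for the two intervals.
With no interference, expected double-crossover frequency = 0.250 × 0.250 = 0.06250.
Expected number = 0.06250 × 1500 = 93.75 ≈ 94.

94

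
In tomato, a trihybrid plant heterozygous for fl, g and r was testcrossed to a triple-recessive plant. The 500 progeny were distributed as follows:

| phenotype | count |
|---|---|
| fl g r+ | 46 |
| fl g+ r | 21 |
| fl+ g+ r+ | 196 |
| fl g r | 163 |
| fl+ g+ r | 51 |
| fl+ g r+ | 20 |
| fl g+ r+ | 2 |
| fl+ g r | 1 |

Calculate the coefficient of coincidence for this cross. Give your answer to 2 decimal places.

The two most frequent reciprocal classes, fl+ g+ r+ and fl g r, are the parental types, so the F1 was fl+ g+ r+ / fl g r.
The two rarest classes, fl g+ r+ and fl+ g r, are the double crossovers. Comparing them with the parentals, only the fl allele has switched, so fl is the middle locus and the order is r – fl – g.
r–fl: (97 + 3)/500 = 0.2000; fl–g: (41 + 3)/500 = 0.0880.
Expected DCO frequency = 0.2000 × 0.0880 ≈ 0.01760; observed = 3/500 ≈ 0.00600.
Coefficient of coincidence = 0.00600/0.01760 ≈ 0.34.

0.34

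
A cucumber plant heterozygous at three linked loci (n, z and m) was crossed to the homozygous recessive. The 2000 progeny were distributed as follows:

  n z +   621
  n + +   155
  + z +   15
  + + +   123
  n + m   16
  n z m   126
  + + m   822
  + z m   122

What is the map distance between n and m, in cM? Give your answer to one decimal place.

14.0 cM

The two most frequent reciprocal classes, n z + and + + m, are the parental types, so the F1 was n z + / + + m.
The two rarest classes, + z + and n + m, are the double crossovers. Comparing them with the parentals, only the n allele has switched, so n is the middle locus and the order is m – n – z.
Crossovers in the m–n interval produce the single-crossover classes n z m and + + + (126 + 123 = 249) plus the double crossovers (31).
RF(m–n) = (249 + 31) / 2000 = 280/2000 = 0.1400 → 14.0 cM.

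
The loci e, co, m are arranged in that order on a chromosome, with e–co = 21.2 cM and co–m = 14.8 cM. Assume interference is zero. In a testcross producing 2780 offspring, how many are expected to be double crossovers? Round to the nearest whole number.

87

Map distances give recombination frequencies of 0.212 and 0.148 for the two intervals.
With no interference, expected double-crossover frequency = 0.212 × 0.148 = 0.03138.
Expected number = 0.03138 × 2780 = 87.23 ≈ 87.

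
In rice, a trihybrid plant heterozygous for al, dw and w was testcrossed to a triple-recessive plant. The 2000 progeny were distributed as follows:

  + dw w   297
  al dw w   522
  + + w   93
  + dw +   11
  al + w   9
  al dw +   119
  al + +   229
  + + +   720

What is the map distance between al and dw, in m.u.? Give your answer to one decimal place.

The two most frequent reciprocal classes, + + + and al dw w, are the parental types, so the F1 was + + + / al dw w.
The two rarest classes, + dw + and al + w, are the double crossovers. Comparing them with the parentals, only the dw allele has switched, so dw is the middle locus and the order is w – dw – al.
Crossovers in the dw–al interval produce the single-crossover classes al + + and + dw w (229 + 297 = 526) plus the double crossovers (20).
RF(dw–al) = (526 + 20) / 2000 = 546/2000 = 0.2730 → 27.3 m.u.

27.3 m.u.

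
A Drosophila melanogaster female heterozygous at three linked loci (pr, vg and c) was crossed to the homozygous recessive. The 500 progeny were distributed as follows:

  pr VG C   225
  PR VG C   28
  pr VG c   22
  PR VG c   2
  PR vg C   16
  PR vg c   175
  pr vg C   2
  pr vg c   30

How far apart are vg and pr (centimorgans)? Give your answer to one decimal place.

12.4 centimorgans

The two most frequent reciprocal classes, pr VG C and PR vg c, are the parental types, so the F1 was pr VG C / PR vg c.
The two rarest classes, pr vg C and PR VG c, are the double crossovers. Comparing them with the parentals, only the vg allele has switched, so vg is the middle locus and the order is pr – vg – c.
Crossovers in the pr–vg interval produce the single-crossover classes PR VG C and pr vg c (28 + 30 = 58) plus the double crossovers (4).
RF(pr–vg) = (58 + 4) / 500 = 62/500 = 0.1240 → 12.4 centimorgans.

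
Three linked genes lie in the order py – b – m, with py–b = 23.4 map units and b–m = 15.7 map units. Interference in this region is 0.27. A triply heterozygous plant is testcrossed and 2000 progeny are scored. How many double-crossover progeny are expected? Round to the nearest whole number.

54

Map distances give recombination frequencies of 0.234 and 0.157 for the two intervals.
With interference 0.27 (so coincidence = 0.73), expected double-crossover frequency = 0.234 × 0.157 × 0.73 = 0.02682.
Expected number = 0.02682 × 2000 = 53.64 ≈ 54.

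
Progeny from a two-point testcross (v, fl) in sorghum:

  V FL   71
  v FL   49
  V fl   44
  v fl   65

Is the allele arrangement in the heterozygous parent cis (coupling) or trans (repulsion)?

cis

The two most frequent classes are V FL (71) and v fl (65); these are the parental (non-recombinant) types.
So the F1 carried V FL on one chromosome and v fl on the other — the recessive alleles are on the same chromosome (cis / coupling).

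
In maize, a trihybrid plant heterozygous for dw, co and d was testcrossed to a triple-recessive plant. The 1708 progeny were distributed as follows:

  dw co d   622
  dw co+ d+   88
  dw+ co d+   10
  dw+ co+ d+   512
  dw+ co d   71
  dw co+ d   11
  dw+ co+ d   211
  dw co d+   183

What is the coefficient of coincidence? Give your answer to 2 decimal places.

0.48

The two most frequent reciprocal classes, dw+ co+ d+ and dw co d, are the parental types, so the F1 was dw+ co+ d+ / dw co d.
The two rarest classes, dw+ co d+ and dw co+ d, are the double crossovers. Comparing them with the parentals, only the co allele has switched, so co is the middle locus and the order is dw – co – d.
dw–co: (159 + 21)/1708 = 0.1054; co–d: (394 + 21)/1708 = 0.2430.
Expected DCO frequency = 0.1054 × 0.2430 ≈ 0.02561; observed = 21/1708 ≈ 0.01230.
Coefficient of coincidence = 0.01230/0.02561 ≈ 0.48.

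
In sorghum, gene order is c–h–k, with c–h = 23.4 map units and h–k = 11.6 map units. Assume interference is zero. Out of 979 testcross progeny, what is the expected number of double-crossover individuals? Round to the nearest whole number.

Map distances give recombination frequencies of 0.234 and 0.116 for the two intervals.
With no interference, expected double-crossover frequency = 0.234 × 0.116 = 0.02714.
Expected number = 0.02714 × 979 = 26.57 ≈ 27.

27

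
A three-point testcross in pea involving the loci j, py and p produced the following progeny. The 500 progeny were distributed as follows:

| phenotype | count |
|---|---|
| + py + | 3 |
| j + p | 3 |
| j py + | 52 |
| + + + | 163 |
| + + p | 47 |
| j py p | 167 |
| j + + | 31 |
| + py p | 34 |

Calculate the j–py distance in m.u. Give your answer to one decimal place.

14.2 m.u.

The two most frequent reciprocal classes, + + + and j py p, are the parental types, so the F1 was + + + / j py p.
The two rarest classes, + py + and j + p, are the double crossovers. Comparing them with the parentals, only the py allele has switched, so py is the middle locus and the order is p – py – j.
Crossovers in the py–j interval produce the single-crossover classes j + + and + py p (31 + 34 = 65) plus the double crossovers (6).
RF(py–j) = (65 + 6) / 500 = 71/500 = 0.1420 → 14.2 m.u.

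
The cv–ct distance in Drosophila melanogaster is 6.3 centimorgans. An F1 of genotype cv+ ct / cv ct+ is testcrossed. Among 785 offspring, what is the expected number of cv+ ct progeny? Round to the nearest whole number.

A map distance of 6.3 centimorgans corresponds to a recombination frequency of 0.063.
The F1 is cv+ ct / cv ct+, so cv+ ct is a parental gamete class with expected frequency (1 − r)/2 = 0.937/2 = 0.4685.
Expected number = 0.4685 × 785 = 367.77 ≈ 368.

368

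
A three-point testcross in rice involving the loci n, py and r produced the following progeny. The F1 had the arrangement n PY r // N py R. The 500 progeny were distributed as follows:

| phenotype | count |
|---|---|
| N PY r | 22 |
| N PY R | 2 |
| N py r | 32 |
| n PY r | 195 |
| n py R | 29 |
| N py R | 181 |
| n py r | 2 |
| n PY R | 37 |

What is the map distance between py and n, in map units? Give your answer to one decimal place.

The two rarest classes, n py r and N PY R, are the double crossovers. Comparing them with the parentals, only the py allele has switched, so py is the middle locus and the order is n – py – r.
Crossovers in the n–py interval produce the single-crossover classes N PY r and n py R (22 + 29 = 51) plus the double crossovers (4).
RF(n–py) = (51 + 4) / 500 = 55/500 = 0.1100 → 11.0 map units.

11.0 map units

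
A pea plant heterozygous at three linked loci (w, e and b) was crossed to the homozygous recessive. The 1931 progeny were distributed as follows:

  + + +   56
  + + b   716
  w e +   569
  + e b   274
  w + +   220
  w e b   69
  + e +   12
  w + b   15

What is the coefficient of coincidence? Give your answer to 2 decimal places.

0.66

The two most frequent reciprocal classes, w e + and + + b, are the parental types, so the F1 was w e + / + + b.
The two rarest classes, + e + and w + b, are the double crossovers. Comparing them with the parentals, only the w allele has switched, so w is the middle locus and the order is b – w – e.
b–w: (125 + 27)/1931 = 0.0787; w–e: (494 + 27)/1931 = 0.2698.
Expected DCO frequency = 0.0787 × 0.2698 ≈ 0.02123; observed = 27/1931 ≈ 0.01398.
Coefficient of coincidence = 0.01398/0.02123 ≈ 0.66.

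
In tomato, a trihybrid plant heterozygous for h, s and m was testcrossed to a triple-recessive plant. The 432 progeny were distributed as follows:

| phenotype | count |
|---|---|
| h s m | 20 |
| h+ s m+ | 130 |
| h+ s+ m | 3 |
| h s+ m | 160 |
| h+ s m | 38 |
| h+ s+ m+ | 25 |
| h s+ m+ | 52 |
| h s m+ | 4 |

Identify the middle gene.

The two most frequent reciprocal classes, h s+ m and h+ s m+, are the parental types, so the F1 was h s+ m / h+ s m+.
The two rarest classes, h+ s+ m and h s m+, are the double crossovers. Comparing them with the parentals, only the h allele has switched, so h is the middle locus and the order is s – h – m.

h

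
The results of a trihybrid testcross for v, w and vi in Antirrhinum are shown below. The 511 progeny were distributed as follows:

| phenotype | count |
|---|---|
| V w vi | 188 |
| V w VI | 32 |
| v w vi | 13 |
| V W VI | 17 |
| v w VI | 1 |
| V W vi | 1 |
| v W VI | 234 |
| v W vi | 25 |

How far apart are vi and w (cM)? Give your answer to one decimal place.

11.5 cM

The two most frequent reciprocal classes, V w vi and v W VI, are the parental types, so the F1 was V w vi / v W VI.
The two rarest classes, V W vi and v w VI, are the double crossovers. Comparing them with the parentals, only the w allele has switched, so w is the middle locus and the order is v – w – vi.
Crossovers in the w–vi interval produce the single-crossover classes V w VI and v W vi (32 + 25 = 57) plus the double crossovers (2).
RF(w–vi) = (57 + 2) / 511 = 59/511 = 0.1155 → 11.5 cM.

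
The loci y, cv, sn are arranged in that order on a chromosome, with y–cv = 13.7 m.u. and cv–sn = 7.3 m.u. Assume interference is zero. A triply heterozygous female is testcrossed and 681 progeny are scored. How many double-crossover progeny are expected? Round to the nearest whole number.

Map distances give recombination frequencies of 0.137 and 0.073 for the two intervals.
With no interference, expected double-crossover frequency = 0.137 × 0.073 = 0.01000.
Expected number = 0.01000 × 681 = 6.81 ≈ 7.

7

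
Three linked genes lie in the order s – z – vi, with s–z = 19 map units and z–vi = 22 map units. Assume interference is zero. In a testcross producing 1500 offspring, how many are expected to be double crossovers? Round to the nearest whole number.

Map distances give recombination frequencies of 0.190 and 0.220 for the two intervals.
With no interference, expected double-crossover frequency = 0.190 × 0.220 = 0.04180.
Expected number = 0.04180 × 1500 = 62.70 ≈ 63.

63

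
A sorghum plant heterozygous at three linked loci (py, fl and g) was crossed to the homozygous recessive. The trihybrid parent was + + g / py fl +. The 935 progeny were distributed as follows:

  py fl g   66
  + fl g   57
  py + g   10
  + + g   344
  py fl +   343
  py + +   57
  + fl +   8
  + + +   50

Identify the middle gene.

py

The two rarest classes, py + g and + fl +, are the double crossovers. Comparing them with the parentals, only the py allele has switched, so py is the middle locus and the order is g – py – fl.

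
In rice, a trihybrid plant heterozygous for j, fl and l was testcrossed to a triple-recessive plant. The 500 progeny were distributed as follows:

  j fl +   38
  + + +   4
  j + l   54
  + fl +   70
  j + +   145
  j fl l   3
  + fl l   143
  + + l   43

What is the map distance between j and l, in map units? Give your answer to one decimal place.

The two most frequent reciprocal classes, j + + and + fl l, are the parental types, so the F1 was j + + / + fl l.
The two rarest classes, + + + and j fl l, are the double crossovers. Comparing them with the parentals, only the j allele has switched, so j is the middle locus and the order is fl – j – l.
Crossovers in the j–l interval produce the single-crossover classes j + l and + fl + (54 + 70 = 124) plus the double crossovers (7).
RF(j–l) = (124 + 7) / 500 = 131/500 = 0.2620 → 26.2 map units.

26.2 map units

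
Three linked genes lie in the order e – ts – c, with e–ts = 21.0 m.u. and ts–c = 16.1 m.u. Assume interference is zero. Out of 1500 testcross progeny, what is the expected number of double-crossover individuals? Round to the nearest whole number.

51

Map distances give recombination frequencies of 0.210 and 0.161 for the two intervals.
With no interference, expected double-crossover frequency = 0.210 × 0.161 = 0.03381.
Expected number = 0.03381 × 1500 = 50.71 ≈ 51.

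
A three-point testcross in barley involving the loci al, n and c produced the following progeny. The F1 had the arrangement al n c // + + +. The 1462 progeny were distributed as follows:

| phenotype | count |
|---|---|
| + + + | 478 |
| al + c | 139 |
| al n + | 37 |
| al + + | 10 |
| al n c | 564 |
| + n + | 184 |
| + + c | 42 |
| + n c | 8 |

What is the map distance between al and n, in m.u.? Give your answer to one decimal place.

23.3 m.u.

The two rarest classes, + n c and al + +, are the double crossovers. Comparing them with the parentals, only the al allele has switched, so al is the middle locus and the order is n – al – c.
Crossovers in the n–al interval produce the single-crossover classes al + c and + n + (139 + 184 = 323) plus the double crossovers (18).
RF(n–al) = (323 + 18) / 1462 = 341/1462 = 0.2332 → 23.3 m.u.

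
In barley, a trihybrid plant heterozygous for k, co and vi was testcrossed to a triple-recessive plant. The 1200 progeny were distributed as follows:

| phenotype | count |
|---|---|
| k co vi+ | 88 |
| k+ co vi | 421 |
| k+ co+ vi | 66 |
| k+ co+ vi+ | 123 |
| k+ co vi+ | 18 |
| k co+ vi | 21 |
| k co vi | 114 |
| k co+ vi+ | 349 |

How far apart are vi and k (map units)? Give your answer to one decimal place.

The two most frequent reciprocal classes, k+ co vi and k co+ vi+, are the parental types, so the F1 was k+ co vi / k co+ vi+.
The two rarest classes, k+ co vi+ and k co+ vi, are the double crossovers. Comparing them with the parentals, only the vi allele has switched, so vi is the middle locus and the order is k – vi – co.
Crossovers in the k–vi interval produce the single-crossover classes k co vi and k+ co+ vi+ (114 + 123 = 237) plus the double crossovers (39).
RF(k–vi) = (237 + 39) / 1200 = 276/1200 = 0.2300 → 23.0 map units.

23.0 map units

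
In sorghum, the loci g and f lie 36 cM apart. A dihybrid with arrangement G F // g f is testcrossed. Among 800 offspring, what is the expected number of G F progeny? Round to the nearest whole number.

A map distance of 36 cM corresponds to a recombination frequency of 0.360.
The F1 is G F / g f, so G F is a parental gamete class with expected frequency (1 − r)/2 = 0.640/2 = 0.3200.
Expected number = 0.3200 × 800 = 256.00 ≈ 256.

256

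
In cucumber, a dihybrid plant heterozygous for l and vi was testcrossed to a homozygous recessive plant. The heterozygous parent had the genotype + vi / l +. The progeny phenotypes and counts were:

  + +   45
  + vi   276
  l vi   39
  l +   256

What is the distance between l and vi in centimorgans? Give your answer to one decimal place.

The recombinant classes are + + and l vi: 45 + 39 = 84.
Recombination frequency = 84/616 = 0.1364 ≈ 13.6%, i.e. 13.6 centimorgans.

13.6 centimorgans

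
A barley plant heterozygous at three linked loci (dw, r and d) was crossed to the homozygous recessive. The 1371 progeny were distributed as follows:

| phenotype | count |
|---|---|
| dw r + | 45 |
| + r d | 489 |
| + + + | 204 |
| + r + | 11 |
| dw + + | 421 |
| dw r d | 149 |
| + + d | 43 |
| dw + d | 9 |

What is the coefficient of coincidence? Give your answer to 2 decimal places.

The two most frequent reciprocal classes, + r d and dw + +, are the parental types, so the F1 was + r d / dw + +.
The two rarest classes, + r + and dw + d, are the double crossovers. Comparing them with the parentals, only the d allele has switched, so d is the middle locus and the order is dw – d – r.
dw–d: (353 + 20)/1371 = 0.2721; d–r: (88 + 20)/1371 = 0.0788.
Expected DCO frequency = 0.2721 × 0.0788 ≈ 0.02144; observed = 20/1371 ≈ 0.01459.
Coefficient of coincidence = 0.01459/0.02144 ≈ 0.68.

0.68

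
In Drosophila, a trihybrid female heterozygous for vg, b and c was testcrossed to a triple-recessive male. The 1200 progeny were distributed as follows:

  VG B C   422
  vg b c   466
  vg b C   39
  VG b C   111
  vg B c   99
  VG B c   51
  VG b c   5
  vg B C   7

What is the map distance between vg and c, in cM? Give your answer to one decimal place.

The two most frequent reciprocal classes, VG B C and vg b c, are the parental types, so the F1 was VG B C / vg b c.
The two rarest classes, vg B C and VG b c, are the double crossovers. Comparing them with the parentals, only the vg allele has switched, so vg is the middle locus and the order is b – vg – c.
Crossovers in the vg–c interval produce the single-crossover classes VG B c and vg b C (51 + 39 = 90) plus the double crossovers (12).
RF(vg–c) = (90 + 12) / 1200 = 102/1200 = 0.0850 → 8.5 cM.

8.5 cM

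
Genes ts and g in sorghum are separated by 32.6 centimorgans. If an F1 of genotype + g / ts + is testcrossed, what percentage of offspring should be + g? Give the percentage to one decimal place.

33.7%

A map distance of 32.6 centimorgans corresponds to a recombination frequency of 0.326.
The F1 is + g / ts +, so + g is a parental gamete class with expected frequency (1 − r)/2 = 0.674/2 = 0.3370.
That is 0.3370 = 33.7% of the progeny.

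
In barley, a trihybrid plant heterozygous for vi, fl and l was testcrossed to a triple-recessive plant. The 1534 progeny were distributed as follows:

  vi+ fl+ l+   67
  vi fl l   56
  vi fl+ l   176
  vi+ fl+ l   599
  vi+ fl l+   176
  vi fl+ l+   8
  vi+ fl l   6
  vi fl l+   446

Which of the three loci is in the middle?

fl

The two most frequent reciprocal classes, vi+ fl+ l and vi fl l+, are the parental types, so the F1 was vi+ fl+ l / vi fl l+.
The two rarest classes, vi+ fl l and vi fl+ l+, are the double crossovers. Comparing them with the parentals, only the fl allele has switched, so fl is the middle locus and the order is l – fl – vi.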